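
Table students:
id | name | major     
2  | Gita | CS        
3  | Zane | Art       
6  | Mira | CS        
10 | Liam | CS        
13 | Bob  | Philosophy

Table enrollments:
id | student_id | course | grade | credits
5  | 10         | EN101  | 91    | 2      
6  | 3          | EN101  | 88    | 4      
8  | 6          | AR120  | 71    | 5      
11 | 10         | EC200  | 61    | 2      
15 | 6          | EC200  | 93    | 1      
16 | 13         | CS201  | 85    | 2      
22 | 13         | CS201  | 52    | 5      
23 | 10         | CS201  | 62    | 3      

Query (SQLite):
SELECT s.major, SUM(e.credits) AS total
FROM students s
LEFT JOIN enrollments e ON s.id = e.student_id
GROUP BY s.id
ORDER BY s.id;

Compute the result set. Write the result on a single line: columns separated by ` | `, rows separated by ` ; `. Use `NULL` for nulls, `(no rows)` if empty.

LEFT JOIN keeps every students row; unmatched ones get NULL for enrollments columns.
Group by students.id and compute SUM(e.credits). SUM over an all-NULL group is NULL.
  2: ids {—} → SUM(e.credits)=NULL
  3: ids {6} → SUM(e.credits)=4
  6: ids {8, 15} → SUM(e.credits)=6
  10: ids {5, 11, 23} → SUM(e.credits)=7
  13: ids {16, 22} → SUM(e.credits)=7

CS | NULL ; Art | 4 ; CS | 6 ; CS | 7 ; Philosophy | 7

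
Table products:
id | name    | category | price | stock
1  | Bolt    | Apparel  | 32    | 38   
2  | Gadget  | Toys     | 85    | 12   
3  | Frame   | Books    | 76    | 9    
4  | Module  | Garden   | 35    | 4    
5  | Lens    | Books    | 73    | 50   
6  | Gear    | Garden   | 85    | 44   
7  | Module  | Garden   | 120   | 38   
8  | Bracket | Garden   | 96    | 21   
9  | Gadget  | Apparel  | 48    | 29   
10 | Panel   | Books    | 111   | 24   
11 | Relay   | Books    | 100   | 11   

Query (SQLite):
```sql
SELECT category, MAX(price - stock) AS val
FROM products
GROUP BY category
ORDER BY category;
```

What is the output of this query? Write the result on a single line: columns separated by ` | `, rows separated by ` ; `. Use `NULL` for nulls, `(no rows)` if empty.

Apparel | 19 ; Books | 89 ; Garden | 82 ; Toys | 73

For each row compute price - stock.
Group by category; take MAX of the expression per group.
  Apparel: ids {1, 9} → MAX(price - stock)=19
  Books: ids {3, 5, 10, 11} → MAX(price - stock)=89
  Garden: ids {4, 6, 7, 8} → MAX(price - stock)=82
  Toys: ids {2} → MAX(price - stock)=73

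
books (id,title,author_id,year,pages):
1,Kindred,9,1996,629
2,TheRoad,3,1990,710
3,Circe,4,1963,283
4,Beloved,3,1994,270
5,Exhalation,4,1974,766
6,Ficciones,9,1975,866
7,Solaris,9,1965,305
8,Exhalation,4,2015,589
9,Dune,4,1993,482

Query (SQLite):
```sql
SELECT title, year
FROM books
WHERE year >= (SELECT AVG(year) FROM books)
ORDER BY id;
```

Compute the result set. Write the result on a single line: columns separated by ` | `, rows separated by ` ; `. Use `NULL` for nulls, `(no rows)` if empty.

Scalar subquery: AVG(year) over all books rows = 1985.0.
Keep rows where year >= that value.

Kindred | 1996 ; TheRoad | 1990 ; Beloved | 1994 ; Exhalation | 2015 ; Dune | 1993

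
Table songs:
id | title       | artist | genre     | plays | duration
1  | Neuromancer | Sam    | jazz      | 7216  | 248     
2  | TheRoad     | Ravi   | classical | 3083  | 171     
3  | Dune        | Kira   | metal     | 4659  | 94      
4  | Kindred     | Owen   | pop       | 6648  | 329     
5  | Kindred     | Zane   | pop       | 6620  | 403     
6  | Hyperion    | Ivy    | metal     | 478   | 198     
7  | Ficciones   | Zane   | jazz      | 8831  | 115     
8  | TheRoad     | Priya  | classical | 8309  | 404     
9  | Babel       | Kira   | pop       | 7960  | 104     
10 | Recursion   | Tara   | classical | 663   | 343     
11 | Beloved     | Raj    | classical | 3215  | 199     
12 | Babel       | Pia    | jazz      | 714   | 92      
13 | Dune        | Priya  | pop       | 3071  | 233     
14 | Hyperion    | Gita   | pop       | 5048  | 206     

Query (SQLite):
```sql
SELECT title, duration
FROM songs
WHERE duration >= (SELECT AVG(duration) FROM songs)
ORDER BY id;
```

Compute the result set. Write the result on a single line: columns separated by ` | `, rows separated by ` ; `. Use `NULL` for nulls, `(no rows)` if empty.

Neuromancer | 248 ; Kindred | 329 ; Kindred | 403 ; TheRoad | 404 ; Recursion | 343 ; Dune | 233

Scalar subquery: AVG(duration) over all songs rows = 224.214286 (≈; comparison uses full precision).
Keep rows where duration >= that value.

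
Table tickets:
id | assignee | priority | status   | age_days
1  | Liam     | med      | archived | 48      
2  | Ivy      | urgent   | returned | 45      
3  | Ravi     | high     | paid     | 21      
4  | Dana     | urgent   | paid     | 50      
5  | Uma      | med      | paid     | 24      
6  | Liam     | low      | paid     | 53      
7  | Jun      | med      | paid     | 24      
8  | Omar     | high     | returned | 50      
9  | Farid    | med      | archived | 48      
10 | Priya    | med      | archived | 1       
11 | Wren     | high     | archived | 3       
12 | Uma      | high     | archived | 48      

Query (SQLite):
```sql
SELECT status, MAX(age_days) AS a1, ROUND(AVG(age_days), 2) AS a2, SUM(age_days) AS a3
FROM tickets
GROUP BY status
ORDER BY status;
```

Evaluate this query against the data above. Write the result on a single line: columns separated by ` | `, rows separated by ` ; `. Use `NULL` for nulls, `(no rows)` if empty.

archived | 48 | 29.6 | 148 ; paid | 53 | 34.4 | 172 ; returned | 50 | 47.5 | 95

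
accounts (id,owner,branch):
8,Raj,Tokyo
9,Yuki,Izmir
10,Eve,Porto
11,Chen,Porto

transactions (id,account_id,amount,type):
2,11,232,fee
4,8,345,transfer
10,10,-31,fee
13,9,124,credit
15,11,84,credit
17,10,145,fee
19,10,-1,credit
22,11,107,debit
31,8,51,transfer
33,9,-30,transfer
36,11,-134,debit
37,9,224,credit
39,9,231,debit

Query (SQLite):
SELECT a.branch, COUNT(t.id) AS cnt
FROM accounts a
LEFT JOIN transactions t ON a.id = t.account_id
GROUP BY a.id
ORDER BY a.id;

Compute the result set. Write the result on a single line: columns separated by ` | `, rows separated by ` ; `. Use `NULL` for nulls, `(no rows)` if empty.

LEFT JOIN keeps every accounts row; unmatched ones get NULL for transactions columns.
Group by accounts.id and compute COUNT(t.id). COUNT(col) of an all-NULL group is 0.
  8: ids {4, 31} → COUNT(t.id)=2
  9: ids {13, 33, 37, 39} → COUNT(t.id)=4
  10: ids {10, 17, 19} → COUNT(t.id)=3
  11: ids {2, 15, 22, 36} → COUNT(t.id)=4

Tokyo | 2 ; Izmir | 4 ; Porto | 3 ; Porto | 4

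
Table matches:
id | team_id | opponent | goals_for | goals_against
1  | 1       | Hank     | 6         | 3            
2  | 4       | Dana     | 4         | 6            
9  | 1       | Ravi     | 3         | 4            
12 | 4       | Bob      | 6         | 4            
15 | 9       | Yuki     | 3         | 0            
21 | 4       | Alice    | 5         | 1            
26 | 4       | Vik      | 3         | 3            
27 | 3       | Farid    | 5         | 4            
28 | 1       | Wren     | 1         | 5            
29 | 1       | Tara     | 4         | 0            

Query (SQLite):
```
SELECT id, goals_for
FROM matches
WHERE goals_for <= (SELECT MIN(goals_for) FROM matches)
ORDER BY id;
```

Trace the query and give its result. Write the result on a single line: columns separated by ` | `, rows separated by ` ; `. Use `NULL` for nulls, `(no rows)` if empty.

28 | 1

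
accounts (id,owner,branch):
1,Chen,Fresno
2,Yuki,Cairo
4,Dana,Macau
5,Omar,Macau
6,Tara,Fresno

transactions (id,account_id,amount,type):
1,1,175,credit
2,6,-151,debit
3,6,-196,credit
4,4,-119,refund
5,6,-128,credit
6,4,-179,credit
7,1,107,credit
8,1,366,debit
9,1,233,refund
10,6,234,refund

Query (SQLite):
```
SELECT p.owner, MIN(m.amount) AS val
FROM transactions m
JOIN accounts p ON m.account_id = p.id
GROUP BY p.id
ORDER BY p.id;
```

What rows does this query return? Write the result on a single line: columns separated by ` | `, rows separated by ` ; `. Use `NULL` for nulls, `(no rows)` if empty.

Join each transactions row to its accounts via account_id.
Group joined rows by accounts.id; compute MIN(m.amount) per group.
  1: ids {1, 7, 8, 9} → MIN(m.amount)=107
  4: ids {4, 6} → MIN(m.amount)=-179
  6: ids {2, 3, 5, 10} → MIN(m.amount)=-196

Chen | 107 ; Dana | -179 ; Tara | -196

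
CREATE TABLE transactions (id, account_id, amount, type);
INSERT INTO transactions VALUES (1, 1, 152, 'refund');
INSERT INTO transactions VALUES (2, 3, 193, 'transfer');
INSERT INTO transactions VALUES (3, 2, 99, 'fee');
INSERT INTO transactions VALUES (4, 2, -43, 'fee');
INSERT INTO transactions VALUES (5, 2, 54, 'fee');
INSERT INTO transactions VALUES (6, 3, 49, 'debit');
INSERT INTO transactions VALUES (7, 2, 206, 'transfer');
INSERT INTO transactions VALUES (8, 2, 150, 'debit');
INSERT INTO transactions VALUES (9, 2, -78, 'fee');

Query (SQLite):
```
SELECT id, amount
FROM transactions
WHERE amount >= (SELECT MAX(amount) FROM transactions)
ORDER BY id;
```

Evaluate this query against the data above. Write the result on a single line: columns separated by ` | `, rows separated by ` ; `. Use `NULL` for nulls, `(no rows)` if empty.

Scalar subquery: MAX(amount) over all transactions rows = 206.
Keep rows where amount >= that value.

7 | 206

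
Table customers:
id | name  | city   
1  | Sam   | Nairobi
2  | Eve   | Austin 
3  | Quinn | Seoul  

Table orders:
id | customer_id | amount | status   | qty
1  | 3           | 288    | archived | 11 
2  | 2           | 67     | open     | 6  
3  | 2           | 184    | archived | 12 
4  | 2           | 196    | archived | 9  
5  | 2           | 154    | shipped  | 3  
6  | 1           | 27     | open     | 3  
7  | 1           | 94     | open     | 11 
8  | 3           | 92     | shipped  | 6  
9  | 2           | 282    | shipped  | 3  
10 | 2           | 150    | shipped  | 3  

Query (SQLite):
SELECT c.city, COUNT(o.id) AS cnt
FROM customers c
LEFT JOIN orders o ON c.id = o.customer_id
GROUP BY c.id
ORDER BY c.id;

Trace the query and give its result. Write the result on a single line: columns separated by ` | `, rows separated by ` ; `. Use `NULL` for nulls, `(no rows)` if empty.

LEFT JOIN keeps every customers row; unmatched ones get NULL for orders columns.
Group by customers.id and compute COUNT(o.id). COUNT(col) of an all-NULL group is 0.
  1: ids {6, 7} → COUNT(o.id)=2
  2: ids {2, 3, 4, 5, 9, 10} → COUNT(o.id)=6
  3: ids {1, 8} → COUNT(o.id)=2

Nairobi | 2 ; Austin | 6 ; Seoul | 2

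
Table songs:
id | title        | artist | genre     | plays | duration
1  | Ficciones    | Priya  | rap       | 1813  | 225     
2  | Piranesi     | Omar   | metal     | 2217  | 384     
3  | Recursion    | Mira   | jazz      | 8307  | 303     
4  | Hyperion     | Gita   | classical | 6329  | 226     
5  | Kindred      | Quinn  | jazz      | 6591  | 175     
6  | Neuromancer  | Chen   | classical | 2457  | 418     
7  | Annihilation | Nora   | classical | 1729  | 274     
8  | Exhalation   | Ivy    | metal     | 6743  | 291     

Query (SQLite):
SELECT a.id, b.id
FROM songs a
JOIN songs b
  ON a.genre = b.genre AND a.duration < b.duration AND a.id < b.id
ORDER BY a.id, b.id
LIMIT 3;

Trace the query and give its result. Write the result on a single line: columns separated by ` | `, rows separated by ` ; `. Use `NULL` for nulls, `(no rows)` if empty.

4 | 6 ; 4 | 7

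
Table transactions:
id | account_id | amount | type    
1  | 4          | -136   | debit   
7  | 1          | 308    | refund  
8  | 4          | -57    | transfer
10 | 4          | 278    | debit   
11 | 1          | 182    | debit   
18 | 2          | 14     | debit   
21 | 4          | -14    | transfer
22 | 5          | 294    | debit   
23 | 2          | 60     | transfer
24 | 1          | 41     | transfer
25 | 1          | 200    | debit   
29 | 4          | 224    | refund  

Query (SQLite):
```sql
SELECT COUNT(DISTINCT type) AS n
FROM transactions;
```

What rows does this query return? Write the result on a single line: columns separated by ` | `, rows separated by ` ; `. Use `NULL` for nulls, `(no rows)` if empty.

3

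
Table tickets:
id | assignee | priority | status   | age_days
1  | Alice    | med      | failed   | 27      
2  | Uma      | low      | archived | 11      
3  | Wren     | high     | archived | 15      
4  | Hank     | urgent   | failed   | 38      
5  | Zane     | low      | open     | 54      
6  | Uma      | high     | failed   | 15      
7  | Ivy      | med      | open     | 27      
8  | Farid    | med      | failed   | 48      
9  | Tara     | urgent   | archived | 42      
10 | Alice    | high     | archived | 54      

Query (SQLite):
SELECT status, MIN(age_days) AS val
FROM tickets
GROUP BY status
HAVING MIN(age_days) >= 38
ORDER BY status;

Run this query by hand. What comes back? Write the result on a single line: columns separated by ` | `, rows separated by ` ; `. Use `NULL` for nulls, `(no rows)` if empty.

Partition tickets by status; compute MIN(age_days) within each group.
HAVING: keep groups where MIN(age_days) >= 38.
  archived: ids {2, 3, 9, 10} → MIN(age_days)=11
  failed: ids {1, 4, 6, 8} → MIN(age_days)=15
  open: ids {5, 7} → MIN(age_days)=27

(no rows)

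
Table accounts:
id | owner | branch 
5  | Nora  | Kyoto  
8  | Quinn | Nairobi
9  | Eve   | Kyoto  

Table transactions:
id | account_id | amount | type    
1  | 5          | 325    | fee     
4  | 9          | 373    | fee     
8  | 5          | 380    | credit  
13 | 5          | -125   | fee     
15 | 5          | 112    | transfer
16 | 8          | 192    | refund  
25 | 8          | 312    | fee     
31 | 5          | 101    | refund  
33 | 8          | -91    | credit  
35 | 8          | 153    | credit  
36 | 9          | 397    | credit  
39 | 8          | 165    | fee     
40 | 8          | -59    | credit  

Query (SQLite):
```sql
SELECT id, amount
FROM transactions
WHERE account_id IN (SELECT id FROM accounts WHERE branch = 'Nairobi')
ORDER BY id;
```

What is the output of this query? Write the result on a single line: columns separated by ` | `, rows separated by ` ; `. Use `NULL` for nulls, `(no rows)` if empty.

Inner query: accounts.id where branch = 'Nairobi'.
Outer: keep transactions rows whose account_id is in that set.
Inner query → {8}

16 | 192 ; 25 | 312 ; 33 | -91 ; 35 | 153 ; 39 | 165 ; 40 | -59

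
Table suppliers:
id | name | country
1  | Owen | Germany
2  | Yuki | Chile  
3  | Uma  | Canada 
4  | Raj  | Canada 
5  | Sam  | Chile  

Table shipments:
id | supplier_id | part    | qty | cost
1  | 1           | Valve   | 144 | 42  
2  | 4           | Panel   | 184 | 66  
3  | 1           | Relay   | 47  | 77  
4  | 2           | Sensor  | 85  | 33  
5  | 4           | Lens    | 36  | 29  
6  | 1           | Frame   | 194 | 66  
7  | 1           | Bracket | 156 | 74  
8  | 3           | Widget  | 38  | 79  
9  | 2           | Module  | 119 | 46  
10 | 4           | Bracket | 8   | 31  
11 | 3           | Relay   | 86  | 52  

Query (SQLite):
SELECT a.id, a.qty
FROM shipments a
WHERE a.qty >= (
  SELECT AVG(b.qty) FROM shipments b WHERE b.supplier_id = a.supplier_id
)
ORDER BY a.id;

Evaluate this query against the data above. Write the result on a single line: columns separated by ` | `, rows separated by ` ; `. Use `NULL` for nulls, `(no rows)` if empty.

For each shipments row a, compute AVG(qty) over rows sharing a.supplier_id.
Keep row a if a.qty >= that per-group AVG.
  supplier_id=1: AVG(qty) = 135.25
  supplier_id=2: AVG(qty) = 102.0
  supplier_id=3: AVG(qty) = 62.0
  supplier_id=4: AVG(qty) = 76.0

1 | 144 ; 2 | 184 ; 6 | 194 ; 7 | 156 ; 9 | 119 ; 11 | 86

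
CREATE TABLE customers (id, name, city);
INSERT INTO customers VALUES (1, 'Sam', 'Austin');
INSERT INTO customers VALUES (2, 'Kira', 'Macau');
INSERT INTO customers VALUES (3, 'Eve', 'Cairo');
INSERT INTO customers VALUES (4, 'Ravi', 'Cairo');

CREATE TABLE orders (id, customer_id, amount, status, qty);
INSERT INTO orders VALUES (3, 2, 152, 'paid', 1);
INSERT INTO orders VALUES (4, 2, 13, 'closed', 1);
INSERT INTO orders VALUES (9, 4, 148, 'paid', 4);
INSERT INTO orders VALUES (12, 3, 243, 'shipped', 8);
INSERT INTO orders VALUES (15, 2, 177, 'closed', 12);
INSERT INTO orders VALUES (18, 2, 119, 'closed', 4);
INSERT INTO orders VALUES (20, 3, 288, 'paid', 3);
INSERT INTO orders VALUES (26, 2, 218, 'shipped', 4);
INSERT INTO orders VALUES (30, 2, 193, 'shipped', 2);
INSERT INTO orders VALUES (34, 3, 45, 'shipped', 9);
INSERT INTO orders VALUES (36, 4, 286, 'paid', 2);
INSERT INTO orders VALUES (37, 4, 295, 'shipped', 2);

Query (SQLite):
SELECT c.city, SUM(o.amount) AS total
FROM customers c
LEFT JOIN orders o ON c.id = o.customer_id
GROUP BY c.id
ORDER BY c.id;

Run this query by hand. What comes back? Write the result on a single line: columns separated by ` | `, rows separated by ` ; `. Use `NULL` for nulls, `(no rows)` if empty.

LEFT JOIN keeps every customers row; unmatched ones get NULL for orders columns.
Group by customers.id and compute SUM(o.amount). SUM over an all-NULL group is NULL.
  1: ids {—} → SUM(o.amount)=NULL
  2: ids {3, 4, 15, 18, 26, 30} → SUM(o.amount)=872
  3: ids {12, 20, 34} → SUM(o.amount)=576
  4: ids {9, 36, 37} → SUM(o.amount)=729

Austin | NULL ; Macau | 872 ; Cairo | 576 ; Cairo | 729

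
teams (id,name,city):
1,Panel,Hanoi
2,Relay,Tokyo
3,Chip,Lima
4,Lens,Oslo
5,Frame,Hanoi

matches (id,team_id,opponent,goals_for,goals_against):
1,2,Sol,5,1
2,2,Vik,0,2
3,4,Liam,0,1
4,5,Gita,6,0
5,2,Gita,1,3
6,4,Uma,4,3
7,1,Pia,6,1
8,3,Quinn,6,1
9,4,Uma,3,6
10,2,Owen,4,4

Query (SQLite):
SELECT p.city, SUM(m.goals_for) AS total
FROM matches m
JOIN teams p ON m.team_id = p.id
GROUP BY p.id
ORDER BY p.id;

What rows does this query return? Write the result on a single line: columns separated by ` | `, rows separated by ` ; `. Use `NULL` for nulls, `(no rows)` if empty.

Hanoi | 6 ; Tokyo | 10 ; Lima | 6 ; Oslo | 7 ; Hanoi | 6

Join each matches row to its teams via team_id.
Group joined rows by teams.id; compute SUM(m.goals_for) per group.
  1: ids {7} → SUM(m.goals_for)=6
  2: ids {1, 2, 5, 10} → SUM(m.goals_for)=10
  3: ids {8} → SUM(m.goals_for)=6
  4: ids {3, 6, 9} → SUM(m.goals_for)=7
  5: ids {4} → SUM(m.goals_for)=6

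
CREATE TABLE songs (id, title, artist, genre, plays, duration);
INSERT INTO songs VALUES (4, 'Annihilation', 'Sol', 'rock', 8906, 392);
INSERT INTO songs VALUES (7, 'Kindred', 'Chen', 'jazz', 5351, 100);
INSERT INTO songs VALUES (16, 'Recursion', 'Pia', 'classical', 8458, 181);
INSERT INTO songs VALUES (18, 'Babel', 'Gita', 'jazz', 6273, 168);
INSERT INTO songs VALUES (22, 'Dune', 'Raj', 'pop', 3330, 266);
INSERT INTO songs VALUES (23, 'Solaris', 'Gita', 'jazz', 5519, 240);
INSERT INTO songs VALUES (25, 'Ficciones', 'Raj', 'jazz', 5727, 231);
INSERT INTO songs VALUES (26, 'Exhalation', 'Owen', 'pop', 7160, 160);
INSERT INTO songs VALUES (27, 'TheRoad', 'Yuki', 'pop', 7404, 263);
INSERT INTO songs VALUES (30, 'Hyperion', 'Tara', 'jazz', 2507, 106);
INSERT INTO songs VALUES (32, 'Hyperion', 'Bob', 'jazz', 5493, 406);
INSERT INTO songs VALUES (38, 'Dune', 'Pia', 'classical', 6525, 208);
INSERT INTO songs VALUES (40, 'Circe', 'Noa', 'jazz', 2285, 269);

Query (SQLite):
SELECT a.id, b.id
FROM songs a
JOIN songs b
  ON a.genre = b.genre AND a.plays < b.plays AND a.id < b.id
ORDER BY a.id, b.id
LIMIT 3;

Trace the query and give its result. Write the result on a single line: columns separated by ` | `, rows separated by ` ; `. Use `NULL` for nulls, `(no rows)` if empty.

Pairs (a,b) with same genre, a.plays < b.plays, a.id < b.id.
genre groups: classical:{16,38} jazz:{7,18,23,25,30,32,40} pop:{22,26,27} rock:{4}
Ordered by (a.id, b.id); first 3.

7 | 18 ; 7 | 23 ; 7 | 25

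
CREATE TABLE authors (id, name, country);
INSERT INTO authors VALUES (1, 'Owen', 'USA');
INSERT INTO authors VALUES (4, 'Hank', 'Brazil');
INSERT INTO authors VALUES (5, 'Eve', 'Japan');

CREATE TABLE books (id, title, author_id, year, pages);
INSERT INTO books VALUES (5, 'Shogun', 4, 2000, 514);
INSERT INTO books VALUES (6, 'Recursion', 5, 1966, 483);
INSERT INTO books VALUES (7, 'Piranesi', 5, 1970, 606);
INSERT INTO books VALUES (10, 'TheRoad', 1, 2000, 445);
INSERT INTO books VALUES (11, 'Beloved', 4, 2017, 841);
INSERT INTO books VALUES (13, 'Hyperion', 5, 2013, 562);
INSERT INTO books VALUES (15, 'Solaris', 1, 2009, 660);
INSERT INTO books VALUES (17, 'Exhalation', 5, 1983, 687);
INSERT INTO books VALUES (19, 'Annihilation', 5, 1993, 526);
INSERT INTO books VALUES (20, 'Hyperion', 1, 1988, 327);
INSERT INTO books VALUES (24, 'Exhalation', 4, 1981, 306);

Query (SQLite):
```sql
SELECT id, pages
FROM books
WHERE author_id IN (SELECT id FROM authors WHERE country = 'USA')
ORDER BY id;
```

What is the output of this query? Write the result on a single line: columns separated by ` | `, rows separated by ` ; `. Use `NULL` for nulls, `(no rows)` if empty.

10 | 445 ; 15 | 660 ; 20 | 327

Inner query: authors.id where country = 'USA'.
Outer: keep books rows whose author_id is in that set.
Inner query → {1}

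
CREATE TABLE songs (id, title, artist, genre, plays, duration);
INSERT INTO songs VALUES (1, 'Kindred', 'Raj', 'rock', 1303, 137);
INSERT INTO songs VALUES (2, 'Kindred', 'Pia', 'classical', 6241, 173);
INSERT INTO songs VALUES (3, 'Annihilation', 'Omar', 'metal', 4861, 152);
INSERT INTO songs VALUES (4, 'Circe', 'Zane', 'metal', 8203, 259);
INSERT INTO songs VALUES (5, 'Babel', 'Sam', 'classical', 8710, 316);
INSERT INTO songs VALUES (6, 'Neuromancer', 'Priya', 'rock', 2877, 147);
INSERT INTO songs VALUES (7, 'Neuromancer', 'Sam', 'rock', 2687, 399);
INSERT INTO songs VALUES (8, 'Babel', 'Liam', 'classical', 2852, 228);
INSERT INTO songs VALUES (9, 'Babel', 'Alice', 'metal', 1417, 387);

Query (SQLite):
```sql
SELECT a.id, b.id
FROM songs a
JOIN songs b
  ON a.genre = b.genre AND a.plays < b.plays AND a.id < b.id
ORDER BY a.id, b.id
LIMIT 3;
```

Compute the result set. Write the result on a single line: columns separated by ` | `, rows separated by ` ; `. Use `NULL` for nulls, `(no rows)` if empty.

1 | 6 ; 1 | 7 ; 2 | 5

Pairs (a,b) with same genre, a.plays < b.plays, a.id < b.id.
genre groups: classical:{2,5,8} metal:{3,4,9} rock:{1,6,7}
Ordered by (a.id, b.id); first 3.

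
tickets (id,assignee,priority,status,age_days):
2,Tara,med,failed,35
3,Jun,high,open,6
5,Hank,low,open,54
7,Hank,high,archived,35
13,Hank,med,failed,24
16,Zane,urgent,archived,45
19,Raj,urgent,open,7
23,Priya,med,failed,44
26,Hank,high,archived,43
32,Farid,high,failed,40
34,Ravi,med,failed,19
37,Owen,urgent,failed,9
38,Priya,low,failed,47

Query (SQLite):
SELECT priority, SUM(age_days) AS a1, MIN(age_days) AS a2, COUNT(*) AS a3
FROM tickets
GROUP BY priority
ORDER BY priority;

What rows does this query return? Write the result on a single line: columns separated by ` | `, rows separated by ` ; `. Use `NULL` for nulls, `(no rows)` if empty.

Group tickets by priority.
Per group compute: SUM(age_days), MIN(age_days), COUNT(*).
  high: ids {3, 7, 26, 32} → SUM(age_days)=124, MIN(age_days)=6, COUNT(*)=4
  low: ids {5, 38} → SUM(age_days)=101, MIN(age_days)=47, COUNT(*)=2
  med: ids {2, 13, 23, 34} → SUM(age_days)=122, MIN(age_days)=19, COUNT(*)=4
  urgent: ids {16, 19, 37} → SUM(age_days)=61, MIN(age_days)=7, COUNT(*)=3

high | 124 | 6 | 4 ; low | 101 | 47 | 2 ; med | 122 | 19 | 4 ; urgent | 61 | 7 | 3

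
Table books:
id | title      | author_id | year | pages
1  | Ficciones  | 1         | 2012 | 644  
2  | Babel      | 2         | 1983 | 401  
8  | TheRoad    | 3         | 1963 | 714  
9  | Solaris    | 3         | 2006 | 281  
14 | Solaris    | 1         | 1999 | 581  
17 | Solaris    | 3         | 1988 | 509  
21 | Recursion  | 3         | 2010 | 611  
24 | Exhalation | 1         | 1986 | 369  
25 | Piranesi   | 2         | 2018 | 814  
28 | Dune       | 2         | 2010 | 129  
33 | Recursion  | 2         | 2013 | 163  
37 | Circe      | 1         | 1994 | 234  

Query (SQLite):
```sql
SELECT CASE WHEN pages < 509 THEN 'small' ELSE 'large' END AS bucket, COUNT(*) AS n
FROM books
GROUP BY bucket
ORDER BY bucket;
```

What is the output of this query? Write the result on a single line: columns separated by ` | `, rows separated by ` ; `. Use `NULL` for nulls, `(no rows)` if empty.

Bucket rows by pages < 509 → 'small' else 'large'; count each bucket.

large | 6 ; small | 6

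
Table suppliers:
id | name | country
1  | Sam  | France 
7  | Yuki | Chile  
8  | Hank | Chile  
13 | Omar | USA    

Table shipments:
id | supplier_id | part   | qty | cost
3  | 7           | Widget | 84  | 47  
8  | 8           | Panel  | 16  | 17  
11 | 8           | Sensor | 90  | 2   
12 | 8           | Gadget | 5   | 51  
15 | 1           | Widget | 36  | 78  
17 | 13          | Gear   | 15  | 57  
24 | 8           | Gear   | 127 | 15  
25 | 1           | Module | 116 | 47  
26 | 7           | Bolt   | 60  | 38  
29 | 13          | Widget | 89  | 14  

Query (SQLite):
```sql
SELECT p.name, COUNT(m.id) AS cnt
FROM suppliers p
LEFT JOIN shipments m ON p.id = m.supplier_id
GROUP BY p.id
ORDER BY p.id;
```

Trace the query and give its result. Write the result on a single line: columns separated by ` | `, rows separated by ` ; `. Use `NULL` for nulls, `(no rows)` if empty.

Sam | 2 ; Yuki | 2 ; Hank | 4 ; Omar | 2

LEFT JOIN keeps every suppliers row; unmatched ones get NULL for shipments columns.
Group by suppliers.id and compute COUNT(m.id). COUNT(col) of an all-NULL group is 0.
  1: ids {15, 25} → COUNT(m.id)=2
  7: ids {3, 26} → COUNT(m.id)=2
  8: ids {8, 11, 12, 24} → COUNT(m.id)=4
  13: ids {17, 29} → COUNT(m.id)=2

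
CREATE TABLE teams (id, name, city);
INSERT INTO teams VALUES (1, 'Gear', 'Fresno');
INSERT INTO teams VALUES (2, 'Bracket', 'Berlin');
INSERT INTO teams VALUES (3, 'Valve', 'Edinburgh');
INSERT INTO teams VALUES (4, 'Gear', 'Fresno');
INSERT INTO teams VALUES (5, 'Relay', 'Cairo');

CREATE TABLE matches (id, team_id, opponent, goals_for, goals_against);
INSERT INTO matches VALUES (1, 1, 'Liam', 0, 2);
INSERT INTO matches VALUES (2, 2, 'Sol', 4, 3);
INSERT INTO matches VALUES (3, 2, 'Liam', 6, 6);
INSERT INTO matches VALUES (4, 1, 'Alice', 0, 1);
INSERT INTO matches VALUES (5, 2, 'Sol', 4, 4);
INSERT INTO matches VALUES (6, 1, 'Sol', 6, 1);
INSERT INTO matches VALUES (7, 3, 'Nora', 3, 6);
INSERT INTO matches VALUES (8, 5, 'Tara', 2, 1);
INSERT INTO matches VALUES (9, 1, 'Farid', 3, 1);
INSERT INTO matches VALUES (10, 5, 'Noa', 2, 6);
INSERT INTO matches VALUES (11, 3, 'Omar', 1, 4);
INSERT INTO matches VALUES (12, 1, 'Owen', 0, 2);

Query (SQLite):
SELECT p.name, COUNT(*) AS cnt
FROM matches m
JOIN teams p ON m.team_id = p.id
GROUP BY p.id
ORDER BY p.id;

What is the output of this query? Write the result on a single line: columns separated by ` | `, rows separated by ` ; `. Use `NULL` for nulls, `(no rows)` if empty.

Join each matches row to its teams via team_id.
Group joined rows by teams.id; compute COUNT(*) per group.
  1: ids {1, 4, 6, 9, 12} → COUNT(*)=5
  2: ids {2, 3, 5} → COUNT(*)=3
  3: ids {7, 11} → COUNT(*)=2
  5: ids {8, 10} → COUNT(*)=2

Gear | 5 ; Bracket | 3 ; Valve | 2 ; Relay | 2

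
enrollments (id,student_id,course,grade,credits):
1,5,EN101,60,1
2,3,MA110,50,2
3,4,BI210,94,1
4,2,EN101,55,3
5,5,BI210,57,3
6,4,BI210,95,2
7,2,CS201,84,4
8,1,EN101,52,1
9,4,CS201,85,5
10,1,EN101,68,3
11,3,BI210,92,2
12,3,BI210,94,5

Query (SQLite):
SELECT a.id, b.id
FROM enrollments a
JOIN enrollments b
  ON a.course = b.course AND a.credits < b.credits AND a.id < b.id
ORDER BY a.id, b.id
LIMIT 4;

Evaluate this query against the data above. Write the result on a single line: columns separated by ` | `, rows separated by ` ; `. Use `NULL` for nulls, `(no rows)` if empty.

Pairs (a,b) with same course, a.credits < b.credits, a.id < b.id.
course groups: BI210:{3,5,6,11,12} CS201:{7,9} EN101:{1,4,8,10} MA110:{2}
Ordered by (a.id, b.id); first 4.

1 | 4 ; 1 | 10 ; 3 | 5 ; 3 | 6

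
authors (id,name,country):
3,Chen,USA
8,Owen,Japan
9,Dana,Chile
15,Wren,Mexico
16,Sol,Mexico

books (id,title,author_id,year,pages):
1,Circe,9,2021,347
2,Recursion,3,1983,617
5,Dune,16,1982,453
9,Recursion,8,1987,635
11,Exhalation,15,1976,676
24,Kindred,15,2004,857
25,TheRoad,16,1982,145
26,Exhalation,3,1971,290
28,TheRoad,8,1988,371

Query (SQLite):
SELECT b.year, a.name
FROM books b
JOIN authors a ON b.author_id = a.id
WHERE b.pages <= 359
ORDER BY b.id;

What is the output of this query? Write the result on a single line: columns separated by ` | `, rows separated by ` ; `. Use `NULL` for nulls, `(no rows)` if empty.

Each books row matches the authors row where author_id = authors.id.
Then keep rows with b.pages <= 359.

2021 | Dana ; 1982 | Sol ; 1971 | Chen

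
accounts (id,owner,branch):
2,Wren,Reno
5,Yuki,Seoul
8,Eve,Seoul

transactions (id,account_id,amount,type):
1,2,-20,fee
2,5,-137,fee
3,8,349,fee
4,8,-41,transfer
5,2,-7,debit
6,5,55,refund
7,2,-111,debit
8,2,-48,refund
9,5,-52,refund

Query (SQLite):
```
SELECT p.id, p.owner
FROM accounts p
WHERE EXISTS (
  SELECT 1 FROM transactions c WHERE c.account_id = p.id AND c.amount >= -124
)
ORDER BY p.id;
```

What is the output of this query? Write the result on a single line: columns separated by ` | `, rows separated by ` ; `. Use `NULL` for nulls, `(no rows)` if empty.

2 | Wren ; 5 | Yuki ; 8 | Eve

For each accounts row, check whether any transactions with matching account_id has amount >= -124.
Keep rows where that is true.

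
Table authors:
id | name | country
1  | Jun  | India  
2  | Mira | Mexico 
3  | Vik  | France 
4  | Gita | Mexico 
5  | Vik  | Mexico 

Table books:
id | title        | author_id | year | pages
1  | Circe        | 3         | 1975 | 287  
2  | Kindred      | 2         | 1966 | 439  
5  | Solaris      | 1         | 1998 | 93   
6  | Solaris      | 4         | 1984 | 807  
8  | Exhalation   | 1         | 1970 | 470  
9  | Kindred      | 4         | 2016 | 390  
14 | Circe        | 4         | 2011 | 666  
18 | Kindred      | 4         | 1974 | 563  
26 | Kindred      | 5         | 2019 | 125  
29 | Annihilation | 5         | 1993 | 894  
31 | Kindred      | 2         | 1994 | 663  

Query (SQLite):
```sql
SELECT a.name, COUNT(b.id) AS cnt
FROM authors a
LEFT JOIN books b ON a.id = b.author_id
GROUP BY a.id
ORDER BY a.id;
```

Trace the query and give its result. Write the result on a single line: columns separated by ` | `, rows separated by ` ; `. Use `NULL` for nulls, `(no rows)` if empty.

Jun | 2 ; Mira | 2 ; Vik | 1 ; Gita | 4 ; Vik | 2

LEFT JOIN keeps every authors row; unmatched ones get NULL for books columns.
Group by authors.id and compute COUNT(b.id). COUNT(col) of an all-NULL group is 0.
  1: ids {5, 8} → COUNT(b.id)=2
  2: ids {2, 31} → COUNT(b.id)=2
  3: ids {1} → COUNT(b.id)=1
  4: ids {6, 9, 14, 18} → COUNT(b.id)=4
  5: ids {26, 29} → COUNT(b.id)=2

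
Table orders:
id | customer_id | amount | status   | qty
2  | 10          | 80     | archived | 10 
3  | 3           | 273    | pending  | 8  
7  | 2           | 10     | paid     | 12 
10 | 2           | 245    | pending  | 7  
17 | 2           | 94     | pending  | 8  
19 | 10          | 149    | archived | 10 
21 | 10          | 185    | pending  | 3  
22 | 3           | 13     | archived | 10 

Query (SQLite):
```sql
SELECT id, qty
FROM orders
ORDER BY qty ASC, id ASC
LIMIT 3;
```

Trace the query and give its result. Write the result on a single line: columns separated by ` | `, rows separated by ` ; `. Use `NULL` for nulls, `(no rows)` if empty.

21 | 3 ; 10 | 7 ; 3 | 8

Sort by qty asc, tiebreak id asc: (3, id=21), (7, id=10), (8, id=3), (8, id=17), (10, id=2), (10, id=19) …. Take first 3.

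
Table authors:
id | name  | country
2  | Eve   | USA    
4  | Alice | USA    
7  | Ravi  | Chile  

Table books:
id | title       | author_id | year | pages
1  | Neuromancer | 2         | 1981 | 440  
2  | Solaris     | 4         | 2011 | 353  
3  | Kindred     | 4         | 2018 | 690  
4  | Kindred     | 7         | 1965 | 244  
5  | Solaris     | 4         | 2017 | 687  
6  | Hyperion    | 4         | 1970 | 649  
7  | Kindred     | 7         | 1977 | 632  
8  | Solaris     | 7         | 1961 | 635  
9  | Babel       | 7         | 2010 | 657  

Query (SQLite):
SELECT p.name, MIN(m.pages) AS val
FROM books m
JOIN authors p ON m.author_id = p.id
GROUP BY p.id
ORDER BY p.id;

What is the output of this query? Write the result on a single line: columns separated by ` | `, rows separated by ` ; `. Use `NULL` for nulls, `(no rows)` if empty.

Eve | 440 ; Alice | 353 ; Ravi | 244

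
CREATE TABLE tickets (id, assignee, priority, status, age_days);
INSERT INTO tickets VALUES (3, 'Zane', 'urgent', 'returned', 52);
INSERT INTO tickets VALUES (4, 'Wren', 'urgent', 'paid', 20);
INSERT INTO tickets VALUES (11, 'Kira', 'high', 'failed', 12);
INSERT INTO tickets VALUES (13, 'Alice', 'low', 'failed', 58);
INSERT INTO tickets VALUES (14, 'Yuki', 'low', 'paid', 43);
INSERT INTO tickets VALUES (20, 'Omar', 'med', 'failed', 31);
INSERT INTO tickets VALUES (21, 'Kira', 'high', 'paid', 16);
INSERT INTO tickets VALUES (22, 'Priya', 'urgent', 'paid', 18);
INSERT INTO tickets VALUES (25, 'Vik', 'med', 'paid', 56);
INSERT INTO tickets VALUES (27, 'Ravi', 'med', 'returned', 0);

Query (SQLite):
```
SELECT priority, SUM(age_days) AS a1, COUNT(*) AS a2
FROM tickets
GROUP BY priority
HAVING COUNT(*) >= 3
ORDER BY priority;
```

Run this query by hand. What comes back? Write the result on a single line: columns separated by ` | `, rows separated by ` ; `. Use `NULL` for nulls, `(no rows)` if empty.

med | 87 | 3 ; urgent | 90 | 3

Group tickets by priority.
Per group compute: SUM(age_days), COUNT(*).
HAVING: drop groups with fewer than 3 rows.
  high: ids {11, 21} → SUM(age_days)=28, COUNT(*)=2
  low: ids {13, 14} → SUM(age_days)=101, COUNT(*)=2
  med: ids {20, 25, 27} → SUM(age_days)=87, COUNT(*)=3
  urgent: ids {3, 4, 22} → SUM(age_days)=90, COUNT(*)=3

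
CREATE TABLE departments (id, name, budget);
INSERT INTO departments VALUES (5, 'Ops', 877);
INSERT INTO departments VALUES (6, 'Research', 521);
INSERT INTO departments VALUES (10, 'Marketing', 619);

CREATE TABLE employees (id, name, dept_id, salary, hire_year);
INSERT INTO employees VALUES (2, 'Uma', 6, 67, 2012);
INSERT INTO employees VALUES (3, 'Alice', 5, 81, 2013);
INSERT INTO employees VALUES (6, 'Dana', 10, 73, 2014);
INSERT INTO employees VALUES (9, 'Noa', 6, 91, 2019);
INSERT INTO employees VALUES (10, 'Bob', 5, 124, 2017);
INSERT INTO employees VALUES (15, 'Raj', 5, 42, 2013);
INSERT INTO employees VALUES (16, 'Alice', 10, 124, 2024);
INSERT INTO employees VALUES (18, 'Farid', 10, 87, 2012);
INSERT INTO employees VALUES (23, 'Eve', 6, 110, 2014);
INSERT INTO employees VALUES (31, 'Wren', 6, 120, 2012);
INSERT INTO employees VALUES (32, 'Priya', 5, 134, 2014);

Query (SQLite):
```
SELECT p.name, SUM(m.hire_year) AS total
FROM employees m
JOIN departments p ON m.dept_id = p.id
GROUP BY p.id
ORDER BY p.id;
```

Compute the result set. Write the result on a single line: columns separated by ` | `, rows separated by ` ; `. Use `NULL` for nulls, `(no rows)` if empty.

Ops | 8057 ; Research | 8057 ; Marketing | 6050

Join each employees row to its departments via dept_id.
Group joined rows by departments.id; compute SUM(m.hire_year) per group.
  5: ids {3, 10, 15, 32} → SUM(m.hire_year)=8057
  6: ids {2, 9, 23, 31} → SUM(m.hire_year)=8057
  10: ids {6, 16, 18} → SUM(m.hire_year)=6050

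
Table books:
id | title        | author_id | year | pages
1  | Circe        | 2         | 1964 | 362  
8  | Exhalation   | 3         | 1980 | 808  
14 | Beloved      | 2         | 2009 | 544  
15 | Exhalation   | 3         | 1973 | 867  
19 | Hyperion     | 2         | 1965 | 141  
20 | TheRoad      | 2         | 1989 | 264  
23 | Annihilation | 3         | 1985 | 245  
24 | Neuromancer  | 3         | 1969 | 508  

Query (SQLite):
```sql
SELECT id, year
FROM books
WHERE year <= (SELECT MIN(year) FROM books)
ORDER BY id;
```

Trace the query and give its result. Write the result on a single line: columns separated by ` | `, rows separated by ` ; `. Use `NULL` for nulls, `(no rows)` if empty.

Scalar subquery: MIN(year) over all books rows = 1964.
Keep rows where year <= that value.

1 | 1964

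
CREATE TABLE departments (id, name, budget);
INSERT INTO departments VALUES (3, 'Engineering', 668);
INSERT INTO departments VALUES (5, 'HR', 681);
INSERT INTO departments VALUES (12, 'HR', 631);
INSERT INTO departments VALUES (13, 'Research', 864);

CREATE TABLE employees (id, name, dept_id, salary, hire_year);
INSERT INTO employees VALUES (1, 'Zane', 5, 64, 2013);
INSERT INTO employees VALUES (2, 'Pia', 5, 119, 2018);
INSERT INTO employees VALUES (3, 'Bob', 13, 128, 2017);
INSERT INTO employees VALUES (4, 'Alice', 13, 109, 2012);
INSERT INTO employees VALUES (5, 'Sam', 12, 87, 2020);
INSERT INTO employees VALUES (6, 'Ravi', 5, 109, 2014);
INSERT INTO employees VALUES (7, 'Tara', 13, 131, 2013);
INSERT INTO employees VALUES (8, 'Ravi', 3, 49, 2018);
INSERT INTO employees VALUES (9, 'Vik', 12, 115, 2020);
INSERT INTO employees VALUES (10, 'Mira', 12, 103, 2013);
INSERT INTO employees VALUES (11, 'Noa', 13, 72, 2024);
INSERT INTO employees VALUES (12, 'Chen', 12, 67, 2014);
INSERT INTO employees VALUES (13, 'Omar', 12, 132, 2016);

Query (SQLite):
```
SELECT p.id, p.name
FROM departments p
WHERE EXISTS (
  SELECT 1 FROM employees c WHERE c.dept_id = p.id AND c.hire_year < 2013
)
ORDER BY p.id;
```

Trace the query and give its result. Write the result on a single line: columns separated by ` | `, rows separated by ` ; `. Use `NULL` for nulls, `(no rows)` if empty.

For each departments row, check whether any employees with matching dept_id has hire_year < 2013.
Keep rows where that is true.

13 | Research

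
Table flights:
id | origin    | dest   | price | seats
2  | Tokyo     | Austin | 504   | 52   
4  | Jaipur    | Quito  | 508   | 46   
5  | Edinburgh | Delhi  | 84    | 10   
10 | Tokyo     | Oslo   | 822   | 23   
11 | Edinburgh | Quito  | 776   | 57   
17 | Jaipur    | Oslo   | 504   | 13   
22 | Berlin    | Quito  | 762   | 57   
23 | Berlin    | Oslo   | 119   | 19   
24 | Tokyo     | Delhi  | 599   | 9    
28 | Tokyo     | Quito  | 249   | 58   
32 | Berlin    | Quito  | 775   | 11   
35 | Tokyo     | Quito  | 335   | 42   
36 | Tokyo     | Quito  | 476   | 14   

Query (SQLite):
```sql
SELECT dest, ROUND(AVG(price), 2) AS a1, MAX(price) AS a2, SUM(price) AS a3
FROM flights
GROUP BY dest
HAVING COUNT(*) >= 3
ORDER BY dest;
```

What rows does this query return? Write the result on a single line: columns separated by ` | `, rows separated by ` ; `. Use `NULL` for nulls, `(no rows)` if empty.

Group flights by dest.
Per group compute: ROUND(AVG(price), 2), MAX(price), SUM(price).
HAVING: drop groups with fewer than 3 rows.
  Austin: ids {2} → ROUND(AVG(price), 2)=504, MAX(price)=504, SUM(price)=504
  Delhi: ids {5, 24} → ROUND(AVG(price), 2)=341.5, MAX(price)=599, SUM(price)=683
  Oslo: ids {10, 17, 23} → ROUND(AVG(price), 2)=481.67, MAX(price)=822, SUM(price)=1445
  Quito: ids {4, 11, 22, 28, 32, 35, 36} → ROUND(AVG(price), 2)=554.43, MAX(price)=776, SUM(price)=3881

Oslo | 481.67 | 822 | 1445 ; Quito | 554.43 | 776 | 3881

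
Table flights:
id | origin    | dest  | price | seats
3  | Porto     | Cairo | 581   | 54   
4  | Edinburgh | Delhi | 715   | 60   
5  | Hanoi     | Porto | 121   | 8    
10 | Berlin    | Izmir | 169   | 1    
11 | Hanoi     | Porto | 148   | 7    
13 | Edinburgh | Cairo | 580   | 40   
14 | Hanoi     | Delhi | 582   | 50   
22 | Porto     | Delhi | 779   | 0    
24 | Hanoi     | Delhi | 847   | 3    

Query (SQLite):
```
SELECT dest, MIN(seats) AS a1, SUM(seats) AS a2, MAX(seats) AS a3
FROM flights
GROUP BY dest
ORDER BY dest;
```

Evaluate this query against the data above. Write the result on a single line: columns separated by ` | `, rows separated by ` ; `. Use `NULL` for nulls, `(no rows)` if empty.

Group flights by dest.
Per group compute: MIN(seats), SUM(seats), MAX(seats).
  Cairo: ids {3, 13} → MIN(seats)=40, SUM(seats)=94, MAX(seats)=54
  Delhi: ids {4, 14, 22, 24} → MIN(seats)=0, SUM(seats)=113, MAX(seats)=60
  Izmir: ids {10} → MIN(seats)=1, SUM(seats)=1, MAX(seats)=1
  Porto: ids {5, 11} → MIN(seats)=7, SUM(seats)=15, MAX(seats)=8

Cairo | 40 | 94 | 54 ; Delhi | 0 | 113 | 60 ; Izmir | 1 | 1 | 1 ; Porto | 7 | 15 | 8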